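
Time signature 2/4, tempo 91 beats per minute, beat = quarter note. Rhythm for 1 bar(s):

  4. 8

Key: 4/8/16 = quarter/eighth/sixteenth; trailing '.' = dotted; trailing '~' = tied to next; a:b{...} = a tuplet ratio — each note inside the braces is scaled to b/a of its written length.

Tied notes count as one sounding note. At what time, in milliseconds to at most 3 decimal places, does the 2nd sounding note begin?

1. 0.0ms @ 0 + 989.011ms (3/2)
2. 989.011ms @ 3/2 + 329.67ms (1/2)

note 2 onset = 3/2b = 989.011ms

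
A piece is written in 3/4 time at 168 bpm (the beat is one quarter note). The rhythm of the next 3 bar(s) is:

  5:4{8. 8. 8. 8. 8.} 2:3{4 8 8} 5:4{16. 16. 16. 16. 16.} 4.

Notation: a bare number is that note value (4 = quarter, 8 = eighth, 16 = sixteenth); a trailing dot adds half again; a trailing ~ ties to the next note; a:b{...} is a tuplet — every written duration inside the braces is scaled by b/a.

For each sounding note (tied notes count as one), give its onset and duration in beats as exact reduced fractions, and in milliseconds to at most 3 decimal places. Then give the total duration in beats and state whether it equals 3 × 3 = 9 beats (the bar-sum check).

1) 0.0ms=0b +214.286ms=3/5b
2) 214.286ms=3/5b +214.286ms=3/5b
3) 428.571ms=6/5b +214.286ms=3/5b
4) 642.857ms=9/5b +214.286ms=3/5b
5) 857.143ms=12/5b +214.286ms=3/5b
6) 1071.429ms=3b +535.714ms=3/2b
7) 1607.143ms=9/2b +267.857ms=3/4b
8) 1875.0ms=21/4b +267.857ms=3/4b
9) 2142.857ms=6b +107.143ms=3/10b
10) 2250.0ms=63/10b +107.143ms=3/10b
11) 2357.143ms=33/5b +107.143ms=3/10b
12) 2464.286ms=69/10b +107.143ms=3/10b
13) 2571.429ms=36/5b +107.143ms=3/10b
14) 2678.571ms=15/2b +535.714ms=3/2b
Σ=9b of 9 (168bpm 3/4) — PASS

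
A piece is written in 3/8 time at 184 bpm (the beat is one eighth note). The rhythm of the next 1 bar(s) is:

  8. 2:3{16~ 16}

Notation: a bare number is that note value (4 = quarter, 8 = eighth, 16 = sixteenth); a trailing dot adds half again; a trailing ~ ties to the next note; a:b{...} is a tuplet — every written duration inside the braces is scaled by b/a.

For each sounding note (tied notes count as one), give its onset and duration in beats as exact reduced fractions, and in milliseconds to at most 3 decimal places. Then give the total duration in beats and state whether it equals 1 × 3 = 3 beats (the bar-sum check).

1) 0.0ms=0b +489.13ms=3/2b
2) 489.13ms=3/2b +489.13ms=3/2b
Σ=3b of 3 (184bpm 3/8) — PASS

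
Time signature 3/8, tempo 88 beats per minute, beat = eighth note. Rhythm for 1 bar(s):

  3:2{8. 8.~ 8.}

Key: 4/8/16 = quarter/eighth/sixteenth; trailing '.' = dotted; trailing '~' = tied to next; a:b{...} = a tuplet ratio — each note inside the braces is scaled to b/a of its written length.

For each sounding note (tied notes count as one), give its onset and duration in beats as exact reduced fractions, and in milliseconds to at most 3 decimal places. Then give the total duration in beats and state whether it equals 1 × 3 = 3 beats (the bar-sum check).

1) 0.0ms=0b +681.818ms=1b
2) 681.818ms=1b +1363.636ms=2b
Σ=3b of 3 (88bpm 3/8) — PASS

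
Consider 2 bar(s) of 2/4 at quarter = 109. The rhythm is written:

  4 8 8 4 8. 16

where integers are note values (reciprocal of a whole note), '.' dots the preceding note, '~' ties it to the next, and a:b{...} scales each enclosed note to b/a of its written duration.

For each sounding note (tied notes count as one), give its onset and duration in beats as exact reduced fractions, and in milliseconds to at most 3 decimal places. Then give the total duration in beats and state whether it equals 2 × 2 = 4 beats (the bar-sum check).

1) 0.0ms=0b +550.459ms=1b
2) 550.459ms=1b +275.229ms=1/2b
3) 825.688ms=3/2b +275.229ms=1/2b
4) 1100.917ms=2b +550.459ms=1b
5) 1651.376ms=3b +412.844ms=3/4b
6) 2064.22ms=15/4b +137.615ms=1/4b
Σ=4b of 4 (109bpm 2/4) — PASS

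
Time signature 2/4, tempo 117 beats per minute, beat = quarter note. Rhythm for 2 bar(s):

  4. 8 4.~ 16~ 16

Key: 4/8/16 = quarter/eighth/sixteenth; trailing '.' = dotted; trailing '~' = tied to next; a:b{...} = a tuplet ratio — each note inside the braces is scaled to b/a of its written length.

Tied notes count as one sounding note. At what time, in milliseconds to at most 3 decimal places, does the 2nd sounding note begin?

1. 0.0ms @ 0 + 769.231ms (3/2)
2. 769.231ms @ 3/2 + 256.41ms (1/2)
3. 1025.641ms @ 2 + 1025.641ms (2)

note 2 onset = 3/2b = 769.231ms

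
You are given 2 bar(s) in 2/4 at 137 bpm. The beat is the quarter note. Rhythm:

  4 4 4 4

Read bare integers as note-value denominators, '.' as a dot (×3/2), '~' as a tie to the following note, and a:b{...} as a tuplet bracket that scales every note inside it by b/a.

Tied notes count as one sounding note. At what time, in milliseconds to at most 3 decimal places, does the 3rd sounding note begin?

note 3 onset = 2b = 875.912ms

1. 0.0ms @ 0 + 437.956ms (1)
2. 437.956ms @ 1 + 437.956ms (1)
3. 875.912ms @ 2 + 437.956ms (1)
4. 1313.869ms @ 3 + 437.956ms (1)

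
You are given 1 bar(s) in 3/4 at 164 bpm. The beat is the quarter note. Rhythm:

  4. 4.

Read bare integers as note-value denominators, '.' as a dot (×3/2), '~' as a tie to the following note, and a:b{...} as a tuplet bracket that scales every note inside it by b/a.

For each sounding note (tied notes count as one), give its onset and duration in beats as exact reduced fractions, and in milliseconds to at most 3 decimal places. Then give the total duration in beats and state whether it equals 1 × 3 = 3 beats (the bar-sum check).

1) 0.0ms=0b +548.78ms=3/2b
2) 548.78ms=3/2b +548.78ms=3/2b
Σ=3b of 3 (164bpm 3/4) — PASS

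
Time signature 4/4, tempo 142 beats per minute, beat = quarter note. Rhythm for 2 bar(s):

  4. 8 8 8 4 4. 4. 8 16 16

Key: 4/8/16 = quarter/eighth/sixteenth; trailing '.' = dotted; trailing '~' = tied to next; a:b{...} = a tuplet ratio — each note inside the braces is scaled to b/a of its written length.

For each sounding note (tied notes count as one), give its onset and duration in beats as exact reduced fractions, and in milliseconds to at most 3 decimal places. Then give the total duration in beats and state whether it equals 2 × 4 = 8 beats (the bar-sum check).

1) 0.0ms=0b +633.803ms=3/2b
2) 633.803ms=3/2b +211.268ms=1/2b
3) 845.07ms=2b +211.268ms=1/2b
4) 1056.338ms=5/2b +211.268ms=1/2b
5) 1267.606ms=3b +422.535ms=1b
6) 1690.141ms=4b +633.803ms=3/2b
7) 2323.944ms=11/2b +633.803ms=3/2b
8) 2957.746ms=7b +211.268ms=1/2b
9) 3169.014ms=15/2b +105.634ms=1/4b
10) 3274.648ms=31/4b +105.634ms=1/4b
Σ=8b of 8 (142bpm 4/4) — PASS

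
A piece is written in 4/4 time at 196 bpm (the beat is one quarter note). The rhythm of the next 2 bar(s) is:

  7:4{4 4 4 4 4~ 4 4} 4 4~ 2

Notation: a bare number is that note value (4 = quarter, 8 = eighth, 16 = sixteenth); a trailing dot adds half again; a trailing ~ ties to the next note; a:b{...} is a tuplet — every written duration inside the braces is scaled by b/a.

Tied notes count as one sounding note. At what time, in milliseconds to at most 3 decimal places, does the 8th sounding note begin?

1. 0.0ms @ 0 + 174.927ms (4/7)
2. 174.927ms @ 4/7 + 174.927ms (4/7)
3. 349.854ms @ 8/7 + 174.927ms (4/7)
4. 524.781ms @ 12/7 + 174.927ms (4/7)
5. 699.708ms @ 16/7 + 349.854ms (8/7)
6. 1049.563ms @ 24/7 + 174.927ms (4/7)
7. 1224.49ms @ 4 + 306.122ms (1)
8. 1530.612ms @ 5 + 918.367ms (3)

note 8 onset = 5b = 1530.612ms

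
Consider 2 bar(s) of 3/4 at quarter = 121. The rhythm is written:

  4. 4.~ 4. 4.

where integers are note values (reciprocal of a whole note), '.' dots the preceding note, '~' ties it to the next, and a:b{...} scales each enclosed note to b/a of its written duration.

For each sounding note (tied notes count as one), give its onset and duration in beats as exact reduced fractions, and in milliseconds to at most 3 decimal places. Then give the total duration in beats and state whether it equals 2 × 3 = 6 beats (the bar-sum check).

1) 0.0ms=0b +743.802ms=3/2b
2) 743.802ms=3/2b +1487.603ms=3b
3) 2231.405ms=9/2b +743.802ms=3/2b
Σ=6b of 6 (121bpm 3/4) — PASS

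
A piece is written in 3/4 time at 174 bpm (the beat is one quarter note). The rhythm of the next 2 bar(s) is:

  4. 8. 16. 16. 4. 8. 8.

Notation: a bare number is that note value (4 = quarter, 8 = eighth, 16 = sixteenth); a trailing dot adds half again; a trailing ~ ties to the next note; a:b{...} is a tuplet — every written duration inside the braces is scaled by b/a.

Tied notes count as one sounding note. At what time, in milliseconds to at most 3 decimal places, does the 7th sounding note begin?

note 7 onset = 21/4b = 1810.345ms

1. 0.0ms @ 0 + 517.241ms (3/2)
2. 517.241ms @ 3/2 + 258.621ms (3/4)
3. 775.862ms @ 9/4 + 129.31ms (3/8)
4. 905.172ms @ 21/8 + 129.31ms (3/8)
5. 1034.483ms @ 3 + 517.241ms (3/2)
6. 1551.724ms @ 9/2 + 258.621ms (3/4)
7. 1810.345ms @ 21/4 + 258.621ms (3/4)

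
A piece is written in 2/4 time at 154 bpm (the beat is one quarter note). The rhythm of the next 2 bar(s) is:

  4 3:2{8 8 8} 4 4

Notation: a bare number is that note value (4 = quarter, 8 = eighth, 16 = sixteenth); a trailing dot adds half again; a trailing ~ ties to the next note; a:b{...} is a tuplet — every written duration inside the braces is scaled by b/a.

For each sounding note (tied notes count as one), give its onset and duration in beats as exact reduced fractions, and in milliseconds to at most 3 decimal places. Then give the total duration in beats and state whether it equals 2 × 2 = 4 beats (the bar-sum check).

1) 0.0ms=0b +389.61ms=1b
2) 389.61ms=1b +129.87ms=1/3b
3) 519.481ms=4/3b +129.87ms=1/3b
4) 649.351ms=5/3b +129.87ms=1/3b
5) 779.221ms=2b +389.61ms=1b
6) 1168.831ms=3b +389.61ms=1b
Σ=4b of 4 (154bpm 2/4) — PASS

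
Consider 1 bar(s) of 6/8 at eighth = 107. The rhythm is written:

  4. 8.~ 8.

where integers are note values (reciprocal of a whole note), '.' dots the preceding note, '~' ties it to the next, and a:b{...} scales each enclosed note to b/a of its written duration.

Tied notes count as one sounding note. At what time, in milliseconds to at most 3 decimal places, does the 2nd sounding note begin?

1. 0.0ms @ 0 + 1682.243ms (3)
2. 1682.243ms @ 3 + 1682.243ms (3)

note 2 onset = 3b = 1682.243ms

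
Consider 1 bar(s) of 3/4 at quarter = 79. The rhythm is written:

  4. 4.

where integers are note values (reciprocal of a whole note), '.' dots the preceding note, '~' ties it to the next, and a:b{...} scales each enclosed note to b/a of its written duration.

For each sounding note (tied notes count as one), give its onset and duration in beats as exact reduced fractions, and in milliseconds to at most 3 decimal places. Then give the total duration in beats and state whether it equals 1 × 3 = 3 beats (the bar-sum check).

1) 0.0ms=0b +1139.241ms=3/2b
2) 1139.241ms=3/2b +1139.241ms=3/2b
Σ=3b of 3 (79bpm 3/4) — PASS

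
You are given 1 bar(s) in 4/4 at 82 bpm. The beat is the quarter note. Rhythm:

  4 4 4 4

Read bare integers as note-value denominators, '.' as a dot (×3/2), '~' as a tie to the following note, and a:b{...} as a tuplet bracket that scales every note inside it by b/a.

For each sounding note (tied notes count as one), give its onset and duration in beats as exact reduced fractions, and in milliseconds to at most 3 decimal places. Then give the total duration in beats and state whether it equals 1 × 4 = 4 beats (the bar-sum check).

1) 0.0ms=0b +731.707ms=1b
2) 731.707ms=1b +731.707ms=1b
3) 1463.415ms=2b +731.707ms=1b
4) 2195.122ms=3b +731.707ms=1b
Σ=4b of 4 (82bpm 4/4) — PASS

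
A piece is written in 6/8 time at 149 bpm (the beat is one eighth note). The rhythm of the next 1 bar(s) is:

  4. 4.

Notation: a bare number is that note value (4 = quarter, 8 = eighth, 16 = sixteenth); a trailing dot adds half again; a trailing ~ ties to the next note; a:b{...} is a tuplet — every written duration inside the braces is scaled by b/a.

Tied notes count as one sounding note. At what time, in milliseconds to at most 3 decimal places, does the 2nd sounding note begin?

note 2 onset = 3b = 1208.054ms

1. 0.0ms @ 0 + 1208.054ms (3)
2. 1208.054ms @ 3 + 1208.054ms (3)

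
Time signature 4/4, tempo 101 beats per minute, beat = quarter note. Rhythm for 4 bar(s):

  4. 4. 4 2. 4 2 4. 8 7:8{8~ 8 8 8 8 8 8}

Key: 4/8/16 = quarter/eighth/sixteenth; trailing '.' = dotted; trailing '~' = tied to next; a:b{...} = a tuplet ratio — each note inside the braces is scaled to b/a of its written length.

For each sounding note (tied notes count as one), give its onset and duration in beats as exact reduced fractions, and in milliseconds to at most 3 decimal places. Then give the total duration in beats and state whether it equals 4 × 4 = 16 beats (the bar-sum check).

1) 0.0ms=0b +891.089ms=3/2b
2) 891.089ms=3/2b +891.089ms=3/2b
3) 1782.178ms=3b +594.059ms=1b
4) 2376.238ms=4b +1782.178ms=3b
5) 4158.416ms=7b +594.059ms=1b
6) 4752.475ms=8b +1188.119ms=2b
7) 5940.594ms=10b +891.089ms=3/2b
8) 6831.683ms=23/2b +297.03ms=1/2b
9) 7128.713ms=12b +678.925ms=8/7b
10) 7807.638ms=92/7b +339.463ms=4/7b
11) 8147.1ms=96/7b +339.463ms=4/7b
12) 8486.563ms=100/7b +339.463ms=4/7b
13) 8826.025ms=104/7b +339.463ms=4/7b
14) 9165.488ms=108/7b +339.463ms=4/7b
Σ=16b of 16 (101bpm 4/4) — PASS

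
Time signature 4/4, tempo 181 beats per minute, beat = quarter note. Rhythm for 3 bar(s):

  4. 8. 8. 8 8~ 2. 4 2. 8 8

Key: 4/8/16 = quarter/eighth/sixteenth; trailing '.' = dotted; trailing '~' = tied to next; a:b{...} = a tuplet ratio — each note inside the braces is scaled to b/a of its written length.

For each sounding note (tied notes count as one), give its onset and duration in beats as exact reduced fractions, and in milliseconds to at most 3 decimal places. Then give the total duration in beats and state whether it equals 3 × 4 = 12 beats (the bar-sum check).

1) 0.0ms=0b +497.238ms=3/2b
2) 497.238ms=3/2b +248.619ms=3/4b
3) 745.856ms=9/4b +248.619ms=3/4b
4) 994.475ms=3b +165.746ms=1/2b
5) 1160.221ms=7/2b +1160.221ms=7/2b
6) 2320.442ms=7b +331.492ms=1b
7) 2651.934ms=8b +994.475ms=3b
8) 3646.409ms=11b +165.746ms=1/2b
9) 3812.155ms=23/2b +165.746ms=1/2b
Σ=12b of 12 (181bpm 4/4) — PASS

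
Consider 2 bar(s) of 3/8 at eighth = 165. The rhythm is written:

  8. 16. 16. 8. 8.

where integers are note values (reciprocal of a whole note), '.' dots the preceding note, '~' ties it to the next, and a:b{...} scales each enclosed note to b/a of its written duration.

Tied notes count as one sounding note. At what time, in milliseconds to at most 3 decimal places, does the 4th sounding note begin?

note 4 onset = 3b = 1090.909ms

1. 0.0ms @ 0 + 545.455ms (3/2)
2. 545.455ms @ 3/2 + 272.727ms (3/4)
3. 818.182ms @ 9/4 + 272.727ms (3/4)
4. 1090.909ms @ 3 + 545.455ms (3/2)
5. 1636.364ms @ 9/2 + 545.455ms (3/2)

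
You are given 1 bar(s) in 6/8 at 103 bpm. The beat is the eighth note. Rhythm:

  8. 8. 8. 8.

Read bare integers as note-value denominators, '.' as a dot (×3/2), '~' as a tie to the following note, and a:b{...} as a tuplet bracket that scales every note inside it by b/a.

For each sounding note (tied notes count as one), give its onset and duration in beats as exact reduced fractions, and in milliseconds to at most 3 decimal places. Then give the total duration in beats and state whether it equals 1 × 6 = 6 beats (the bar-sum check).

1) 0.0ms=0b +873.786ms=3/2b
2) 873.786ms=3/2b +873.786ms=3/2b
3) 1747.573ms=3b +873.786ms=3/2b
4) 2621.359ms=9/2b +873.786ms=3/2b
Σ=6b of 6 (103bpm 6/8) — PASS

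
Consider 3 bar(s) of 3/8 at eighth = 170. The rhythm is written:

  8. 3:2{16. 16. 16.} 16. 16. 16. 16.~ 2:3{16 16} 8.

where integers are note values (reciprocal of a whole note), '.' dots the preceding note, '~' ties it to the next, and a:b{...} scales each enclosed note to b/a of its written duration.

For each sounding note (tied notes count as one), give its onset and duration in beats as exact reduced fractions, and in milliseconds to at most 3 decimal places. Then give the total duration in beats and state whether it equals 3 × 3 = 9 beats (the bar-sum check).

1) 0.0ms=0b +529.412ms=3/2b
2) 529.412ms=3/2b +176.471ms=1/2b
3) 705.882ms=2b +176.471ms=1/2b
4) 882.353ms=5/2b +176.471ms=1/2b
5) 1058.824ms=3b +264.706ms=3/4b
6) 1323.529ms=15/4b +264.706ms=3/4b
7) 1588.235ms=9/2b +264.706ms=3/4b
8) 1852.941ms=21/4b +529.412ms=3/2b
9) 2382.353ms=27/4b +264.706ms=3/4b
10) 2647.059ms=15/2b +529.412ms=3/2b
Σ=9b of 9 (170bpm 3/8) — PASS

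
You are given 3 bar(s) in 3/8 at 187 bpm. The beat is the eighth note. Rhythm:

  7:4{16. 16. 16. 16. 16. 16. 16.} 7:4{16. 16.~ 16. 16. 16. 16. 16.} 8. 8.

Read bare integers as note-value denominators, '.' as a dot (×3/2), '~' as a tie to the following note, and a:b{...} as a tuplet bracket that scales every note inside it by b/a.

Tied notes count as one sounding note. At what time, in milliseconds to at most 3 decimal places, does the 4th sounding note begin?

note 4 onset = 9/7b = 412.529ms

1. 0.0ms @ 0 + 137.51ms (3/7)
2. 137.51ms @ 3/7 + 137.51ms (3/7)
3. 275.019ms @ 6/7 + 137.51ms (3/7)
4. 412.529ms @ 9/7 + 137.51ms (3/7)
5. 550.038ms @ 12/7 + 137.51ms (3/7)
6. 687.548ms @ 15/7 + 137.51ms (3/7)
7. 825.057ms @ 18/7 + 137.51ms (3/7)
8. 962.567ms @ 3 + 137.51ms (3/7)
9. 1100.076ms @ 24/7 + 275.019ms (6/7)
10. 1375.095ms @ 30/7 + 137.51ms (3/7)
11. 1512.605ms @ 33/7 + 137.51ms (3/7)
12. 1650.115ms @ 36/7 + 137.51ms (3/7)
13. 1787.624ms @ 39/7 + 137.51ms (3/7)
14. 1925.134ms @ 6 + 481.283ms (3/2)
15. 2406.417ms @ 15/2 + 481.283ms (3/2)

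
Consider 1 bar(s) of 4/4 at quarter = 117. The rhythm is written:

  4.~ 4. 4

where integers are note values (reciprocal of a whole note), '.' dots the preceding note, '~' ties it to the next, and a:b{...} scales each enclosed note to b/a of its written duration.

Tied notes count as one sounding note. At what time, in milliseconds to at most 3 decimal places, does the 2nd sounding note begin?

note 2 onset = 3b = 1538.462ms

1. 0.0ms @ 0 + 1538.462ms (3)
2. 1538.462ms @ 3 + 512.821ms (1)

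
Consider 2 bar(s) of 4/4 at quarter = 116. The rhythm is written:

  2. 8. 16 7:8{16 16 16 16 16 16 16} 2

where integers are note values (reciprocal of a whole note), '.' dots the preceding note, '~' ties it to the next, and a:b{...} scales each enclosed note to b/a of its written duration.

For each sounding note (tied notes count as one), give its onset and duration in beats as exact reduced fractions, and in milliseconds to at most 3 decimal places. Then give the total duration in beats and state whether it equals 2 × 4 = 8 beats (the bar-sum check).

1) 0.0ms=0b +1551.724ms=3b
2) 1551.724ms=3b +387.931ms=3/4b
3) 1939.655ms=15/4b +129.31ms=1/4b
4) 2068.966ms=4b +147.783ms=2/7b
5) 2216.749ms=30/7b +147.783ms=2/7b
6) 2364.532ms=32/7b +147.783ms=2/7b
7) 2512.315ms=34/7b +147.783ms=2/7b
8) 2660.099ms=36/7b +147.783ms=2/7b
9) 2807.882ms=38/7b +147.783ms=2/7b
10) 2955.665ms=40/7b +147.783ms=2/7b
11) 3103.448ms=6b +1034.483ms=2b
Σ=8b of 8 (116bpm 4/4) — PASS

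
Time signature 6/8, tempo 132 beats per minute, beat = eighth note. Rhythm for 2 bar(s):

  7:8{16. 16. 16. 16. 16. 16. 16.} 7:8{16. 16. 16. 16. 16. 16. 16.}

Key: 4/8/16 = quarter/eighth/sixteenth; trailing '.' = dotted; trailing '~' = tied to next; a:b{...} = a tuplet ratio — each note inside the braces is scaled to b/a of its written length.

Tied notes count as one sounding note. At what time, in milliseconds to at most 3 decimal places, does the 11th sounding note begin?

1. 0.0ms @ 0 + 389.61ms (6/7)
2. 389.61ms @ 6/7 + 389.61ms (6/7)
3. 779.221ms @ 12/7 + 389.61ms (6/7)
4. 1168.831ms @ 18/7 + 389.61ms (6/7)
5. 1558.442ms @ 24/7 + 389.61ms (6/7)
6. 1948.052ms @ 30/7 + 389.61ms (6/7)
7. 2337.662ms @ 36/7 + 389.61ms (6/7)
8. 2727.273ms @ 6 + 389.61ms (6/7)
9. 3116.883ms @ 48/7 + 389.61ms (6/7)
10. 3506.494ms @ 54/7 + 389.61ms (6/7)
11. 3896.104ms @ 60/7 + 389.61ms (6/7)
12. 4285.714ms @ 66/7 + 389.61ms (6/7)
13. 4675.325ms @ 72/7 + 389.61ms (6/7)
14. 5064.935ms @ 78/7 + 389.61ms (6/7)

note 11 onset = 60/7b = 3896.104ms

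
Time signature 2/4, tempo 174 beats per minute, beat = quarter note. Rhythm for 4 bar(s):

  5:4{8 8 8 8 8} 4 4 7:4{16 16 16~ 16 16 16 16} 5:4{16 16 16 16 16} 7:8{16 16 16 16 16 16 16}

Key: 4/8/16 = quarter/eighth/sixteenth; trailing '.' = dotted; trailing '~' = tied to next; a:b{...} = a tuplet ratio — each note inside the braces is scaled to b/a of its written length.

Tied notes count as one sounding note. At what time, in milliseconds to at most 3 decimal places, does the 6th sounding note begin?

note 6 onset = 2b = 689.655ms

1. 0.0ms @ 0 + 137.931ms (2/5)
2. 137.931ms @ 2/5 + 137.931ms (2/5)
3. 275.862ms @ 4/5 + 137.931ms (2/5)
4. 413.793ms @ 6/5 + 137.931ms (2/5)
5. 551.724ms @ 8/5 + 137.931ms (2/5)
6. 689.655ms @ 2 + 344.828ms (1)
7. 1034.483ms @ 3 + 344.828ms (1)
8. 1379.31ms @ 4 + 49.261ms (1/7)
9. 1428.571ms @ 29/7 + 49.261ms (1/7)
10. 1477.833ms @ 30/7 + 98.522ms (2/7)
11. 1576.355ms @ 32/7 + 49.261ms (1/7)
12. 1625.616ms @ 33/7 + 49.261ms (1/7)
13. 1674.877ms @ 34/7 + 49.261ms (1/7)
14. 1724.138ms @ 5 + 68.966ms (1/5)
15. 1793.103ms @ 26/5 + 68.966ms (1/5)
16. 1862.069ms @ 27/5 + 68.966ms (1/5)
17. 1931.034ms @ 28/5 + 68.966ms (1/5)
18. 2000.0ms @ 29/5 + 68.966ms (1/5)
19. 2068.966ms @ 6 + 98.522ms (2/7)
20. 2167.488ms @ 44/7 + 98.522ms (2/7)
21. 2266.01ms @ 46/7 + 98.522ms (2/7)
22. 2364.532ms @ 48/7 + 98.522ms (2/7)
23. 2463.054ms @ 50/7 + 98.522ms (2/7)
24. 2561.576ms @ 52/7 + 98.522ms (2/7)
25. 2660.099ms @ 54/7 + 98.522ms (2/7)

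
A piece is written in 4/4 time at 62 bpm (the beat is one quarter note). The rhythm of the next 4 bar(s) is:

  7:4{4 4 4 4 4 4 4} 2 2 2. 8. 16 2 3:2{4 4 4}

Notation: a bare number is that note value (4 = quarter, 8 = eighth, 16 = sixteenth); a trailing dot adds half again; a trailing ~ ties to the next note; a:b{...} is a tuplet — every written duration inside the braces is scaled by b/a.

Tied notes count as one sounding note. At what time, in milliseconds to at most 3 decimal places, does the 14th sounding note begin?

1. 0.0ms @ 0 + 552.995ms (4/7)
2. 552.995ms @ 4/7 + 552.995ms (4/7)
3. 1105.991ms @ 8/7 + 552.995ms (4/7)
4. 1658.986ms @ 12/7 + 552.995ms (4/7)
5. 2211.982ms @ 16/7 + 552.995ms (4/7)
6. 2764.977ms @ 20/7 + 552.995ms (4/7)
7. 3317.972ms @ 24/7 + 552.995ms (4/7)
8. 3870.968ms @ 4 + 1935.484ms (2)
9. 5806.452ms @ 6 + 1935.484ms (2)
10. 7741.935ms @ 8 + 2903.226ms (3)
11. 10645.161ms @ 11 + 725.806ms (3/4)
12. 11370.968ms @ 47/4 + 241.935ms (1/4)
13. 11612.903ms @ 12 + 1935.484ms (2)
14. 13548.387ms @ 14 + 645.161ms (2/3)
15. 14193.548ms @ 44/3 + 645.161ms (2/3)
16. 14838.71ms @ 46/3 + 645.161ms (2/3)

note 14 onset = 14b = 13548.387ms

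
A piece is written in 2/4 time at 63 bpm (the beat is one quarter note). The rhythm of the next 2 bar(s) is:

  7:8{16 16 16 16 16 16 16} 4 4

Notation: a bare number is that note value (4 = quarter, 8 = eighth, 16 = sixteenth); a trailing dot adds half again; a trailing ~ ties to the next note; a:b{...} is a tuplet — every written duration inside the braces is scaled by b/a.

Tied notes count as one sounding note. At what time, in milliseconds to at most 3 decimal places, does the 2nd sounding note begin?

1. 0.0ms @ 0 + 272.109ms (2/7)
2. 272.109ms @ 2/7 + 272.109ms (2/7)
3. 544.218ms @ 4/7 + 272.109ms (2/7)
4. 816.327ms @ 6/7 + 272.109ms (2/7)
5. 1088.435ms @ 8/7 + 272.109ms (2/7)
6. 1360.544ms @ 10/7 + 272.109ms (2/7)
7. 1632.653ms @ 12/7 + 272.109ms (2/7)
8. 1904.762ms @ 2 + 952.381ms (1)
9. 2857.143ms @ 3 + 952.381ms (1)

note 2 onset = 2/7b = 272.109ms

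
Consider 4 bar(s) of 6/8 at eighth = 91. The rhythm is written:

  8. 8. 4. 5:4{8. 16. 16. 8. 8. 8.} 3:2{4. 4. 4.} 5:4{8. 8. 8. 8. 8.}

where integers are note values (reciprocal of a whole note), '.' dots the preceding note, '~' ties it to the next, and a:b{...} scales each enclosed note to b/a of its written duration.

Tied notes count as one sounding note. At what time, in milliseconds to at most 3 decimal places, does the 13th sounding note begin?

1. 0.0ms @ 0 + 989.011ms (3/2)
2. 989.011ms @ 3/2 + 989.011ms (3/2)
3. 1978.022ms @ 3 + 1978.022ms (3)
4. 3956.044ms @ 6 + 791.209ms (6/5)
5. 4747.253ms @ 36/5 + 395.604ms (3/5)
6. 5142.857ms @ 39/5 + 395.604ms (3/5)
7. 5538.462ms @ 42/5 + 791.209ms (6/5)
8. 6329.67ms @ 48/5 + 791.209ms (6/5)
9. 7120.879ms @ 54/5 + 791.209ms (6/5)
10. 7912.088ms @ 12 + 1318.681ms (2)
11. 9230.769ms @ 14 + 1318.681ms (2)
12. 10549.451ms @ 16 + 1318.681ms (2)
13. 11868.132ms @ 18 + 791.209ms (6/5)
14. 12659.341ms @ 96/5 + 791.209ms (6/5)
15. 13450.549ms @ 102/5 + 791.209ms (6/5)
16. 14241.758ms @ 108/5 + 791.209ms (6/5)
17. 15032.967ms @ 114/5 + 791.209ms (6/5)

note 13 onset = 18b = 11868.132ms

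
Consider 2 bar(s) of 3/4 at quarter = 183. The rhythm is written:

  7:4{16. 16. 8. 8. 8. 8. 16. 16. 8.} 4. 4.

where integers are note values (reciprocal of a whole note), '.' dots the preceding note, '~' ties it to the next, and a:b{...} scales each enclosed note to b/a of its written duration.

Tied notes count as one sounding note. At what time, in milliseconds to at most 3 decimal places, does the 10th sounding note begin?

note 10 onset = 3b = 983.607ms

1. 0.0ms @ 0 + 70.258ms (3/14)
2. 70.258ms @ 3/14 + 70.258ms (3/14)
3. 140.515ms @ 3/7 + 140.515ms (3/7)
4. 281.03ms @ 6/7 + 140.515ms (3/7)
5. 421.546ms @ 9/7 + 140.515ms (3/7)
6. 562.061ms @ 12/7 + 140.515ms (3/7)
7. 702.576ms @ 15/7 + 70.258ms (3/14)
8. 772.834ms @ 33/14 + 70.258ms (3/14)
9. 843.091ms @ 18/7 + 140.515ms (3/7)
10. 983.607ms @ 3 + 491.803ms (3/2)
11. 1475.41ms @ 9/2 + 491.803ms (3/2)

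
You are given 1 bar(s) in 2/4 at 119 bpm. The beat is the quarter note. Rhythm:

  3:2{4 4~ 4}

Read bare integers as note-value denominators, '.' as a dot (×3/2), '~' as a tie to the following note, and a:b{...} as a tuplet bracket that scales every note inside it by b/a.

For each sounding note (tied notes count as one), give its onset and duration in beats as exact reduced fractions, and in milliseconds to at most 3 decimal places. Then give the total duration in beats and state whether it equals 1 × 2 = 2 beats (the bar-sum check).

1) 0.0ms=0b +336.134ms=2/3b
2) 336.134ms=2/3b +672.269ms=4/3b
Σ=2b of 2 (119bpm 2/4) — PASS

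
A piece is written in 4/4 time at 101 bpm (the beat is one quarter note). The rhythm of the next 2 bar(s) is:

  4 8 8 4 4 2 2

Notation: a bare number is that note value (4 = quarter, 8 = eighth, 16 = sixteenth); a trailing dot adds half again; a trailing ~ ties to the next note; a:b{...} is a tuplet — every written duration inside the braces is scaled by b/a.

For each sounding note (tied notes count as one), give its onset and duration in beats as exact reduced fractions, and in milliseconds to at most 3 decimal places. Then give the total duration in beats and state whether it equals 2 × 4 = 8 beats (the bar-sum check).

1) 0.0ms=0b +594.059ms=1b
2) 594.059ms=1b +297.03ms=1/2b
3) 891.089ms=3/2b +297.03ms=1/2b
4) 1188.119ms=2b +594.059ms=1b
5) 1782.178ms=3b +594.059ms=1b
6) 2376.238ms=4b +1188.119ms=2b
7) 3564.356ms=6b +1188.119ms=2b
Σ=8b of 8 (101bpm 4/4) — PASS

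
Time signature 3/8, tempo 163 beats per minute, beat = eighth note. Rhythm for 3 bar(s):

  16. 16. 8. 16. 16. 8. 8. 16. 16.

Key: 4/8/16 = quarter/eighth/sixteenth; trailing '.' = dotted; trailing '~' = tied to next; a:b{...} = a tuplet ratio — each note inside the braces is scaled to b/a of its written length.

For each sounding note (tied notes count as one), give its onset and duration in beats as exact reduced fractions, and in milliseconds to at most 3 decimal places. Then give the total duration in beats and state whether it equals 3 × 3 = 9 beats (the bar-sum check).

1) 0.0ms=0b +276.074ms=3/4b
2) 276.074ms=3/4b +276.074ms=3/4b
3) 552.147ms=3/2b +552.147ms=3/2b
4) 1104.294ms=3b +276.074ms=3/4b
5) 1380.368ms=15/4b +276.074ms=3/4b
6) 1656.442ms=9/2b +552.147ms=3/2b
7) 2208.589ms=6b +552.147ms=3/2b
8) 2760.736ms=15/2b +276.074ms=3/4b
9) 3036.81ms=33/4b +276.074ms=3/4b
Σ=9b of 9 (163bpm 3/8) — PASS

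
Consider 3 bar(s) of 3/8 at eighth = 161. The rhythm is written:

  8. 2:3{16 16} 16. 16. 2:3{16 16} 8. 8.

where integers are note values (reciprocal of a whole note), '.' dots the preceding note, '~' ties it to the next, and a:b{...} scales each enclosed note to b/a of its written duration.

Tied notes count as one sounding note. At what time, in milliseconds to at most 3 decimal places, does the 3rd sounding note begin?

1. 0.0ms @ 0 + 559.006ms (3/2)
2. 559.006ms @ 3/2 + 279.503ms (3/4)
3. 838.509ms @ 9/4 + 279.503ms (3/4)
4. 1118.012ms @ 3 + 279.503ms (3/4)
5. 1397.516ms @ 15/4 + 279.503ms (3/4)
6. 1677.019ms @ 9/2 + 279.503ms (3/4)
7. 1956.522ms @ 21/4 + 279.503ms (3/4)
8. 2236.025ms @ 6 + 559.006ms (3/2)
9. 2795.031ms @ 15/2 + 559.006ms (3/2)

note 3 onset = 9/4b = 838.509ms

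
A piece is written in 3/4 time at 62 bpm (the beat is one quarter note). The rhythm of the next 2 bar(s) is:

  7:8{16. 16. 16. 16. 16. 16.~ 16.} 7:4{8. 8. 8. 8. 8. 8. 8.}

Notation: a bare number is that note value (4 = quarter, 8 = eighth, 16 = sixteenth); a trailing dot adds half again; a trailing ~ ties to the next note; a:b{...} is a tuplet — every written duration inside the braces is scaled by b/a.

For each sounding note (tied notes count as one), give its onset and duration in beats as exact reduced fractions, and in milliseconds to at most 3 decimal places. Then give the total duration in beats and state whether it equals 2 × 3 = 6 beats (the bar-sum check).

1) 0.0ms=0b +414.747ms=3/7b
2) 414.747ms=3/7b +414.747ms=3/7b
3) 829.493ms=6/7b +414.747ms=3/7b
4) 1244.24ms=9/7b +414.747ms=3/7b
5) 1658.986ms=12/7b +414.747ms=3/7b
6) 2073.733ms=15/7b +829.493ms=6/7b
7) 2903.226ms=3b +414.747ms=3/7b
8) 3317.972ms=24/7b +414.747ms=3/7b
9) 3732.719ms=27/7b +414.747ms=3/7b
10) 4147.465ms=30/7b +414.747ms=3/7b
11) 4562.212ms=33/7b +414.747ms=3/7b
12) 4976.959ms=36/7b +414.747ms=3/7b
13) 5391.705ms=39/7b +414.747ms=3/7b
Σ=6b of 6 (62bpm 3/4) — PASS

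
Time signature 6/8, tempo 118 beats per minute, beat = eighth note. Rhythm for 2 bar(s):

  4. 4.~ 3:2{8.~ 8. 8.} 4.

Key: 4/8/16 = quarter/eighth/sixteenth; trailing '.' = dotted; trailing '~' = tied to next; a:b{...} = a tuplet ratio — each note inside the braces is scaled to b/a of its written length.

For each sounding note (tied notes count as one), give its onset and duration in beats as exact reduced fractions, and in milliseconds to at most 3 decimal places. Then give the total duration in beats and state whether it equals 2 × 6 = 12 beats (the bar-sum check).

1) 0.0ms=0b +1525.424ms=3b
2) 1525.424ms=3b +2542.373ms=5b
3) 4067.797ms=8b +508.475ms=1b
4) 4576.271ms=9b +1525.424ms=3b
Σ=12b of 12 (118bpm 6/8) — PASS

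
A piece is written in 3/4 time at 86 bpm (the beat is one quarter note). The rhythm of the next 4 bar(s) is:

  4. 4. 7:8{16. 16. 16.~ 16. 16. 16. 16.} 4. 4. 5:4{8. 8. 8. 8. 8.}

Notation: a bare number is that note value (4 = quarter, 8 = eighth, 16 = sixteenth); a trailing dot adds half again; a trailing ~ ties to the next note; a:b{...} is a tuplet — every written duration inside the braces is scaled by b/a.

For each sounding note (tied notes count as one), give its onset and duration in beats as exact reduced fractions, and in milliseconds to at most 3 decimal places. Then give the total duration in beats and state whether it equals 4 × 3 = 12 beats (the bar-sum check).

1) 0.0ms=0b +1046.512ms=3/2b
2) 1046.512ms=3/2b +1046.512ms=3/2b
3) 2093.023ms=3b +299.003ms=3/7b
4) 2392.027ms=24/7b +299.003ms=3/7b
5) 2691.03ms=27/7b +598.007ms=6/7b
6) 3289.037ms=33/7b +299.003ms=3/7b
7) 3588.04ms=36/7b +299.003ms=3/7b
8) 3887.043ms=39/7b +299.003ms=3/7b
9) 4186.047ms=6b +1046.512ms=3/2b
10) 5232.558ms=15/2b +1046.512ms=3/2b
11) 6279.07ms=9b +418.605ms=3/5b
12) 6697.674ms=48/5b +418.605ms=3/5b
13) 7116.279ms=51/5b +418.605ms=3/5b
14) 7534.884ms=54/5b +418.605ms=3/5b
15) 7953.488ms=57/5b +418.605ms=3/5b
Σ=12b of 12 (86bpm 3/4) — PASS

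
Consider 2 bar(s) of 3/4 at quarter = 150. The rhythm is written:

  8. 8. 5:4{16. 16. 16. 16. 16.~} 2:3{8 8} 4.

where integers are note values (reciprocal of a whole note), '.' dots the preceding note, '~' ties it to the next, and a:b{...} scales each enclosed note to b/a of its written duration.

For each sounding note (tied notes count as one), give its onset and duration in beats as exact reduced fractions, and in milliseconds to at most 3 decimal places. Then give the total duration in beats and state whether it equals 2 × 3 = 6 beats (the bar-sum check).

1) 0.0ms=0b +300.0ms=3/4b
2) 300.0ms=3/4b +300.0ms=3/4b
3) 600.0ms=3/2b +120.0ms=3/10b
4) 720.0ms=9/5b +120.0ms=3/10b
5) 840.0ms=21/10b +120.0ms=3/10b
6) 960.0ms=12/5b +120.0ms=3/10b
7) 1080.0ms=27/10b +420.0ms=21/20b
8) 1500.0ms=15/4b +300.0ms=3/4b
9) 1800.0ms=9/2b +600.0ms=3/2b
Σ=6b of 6 (150bpm 3/4) — PASS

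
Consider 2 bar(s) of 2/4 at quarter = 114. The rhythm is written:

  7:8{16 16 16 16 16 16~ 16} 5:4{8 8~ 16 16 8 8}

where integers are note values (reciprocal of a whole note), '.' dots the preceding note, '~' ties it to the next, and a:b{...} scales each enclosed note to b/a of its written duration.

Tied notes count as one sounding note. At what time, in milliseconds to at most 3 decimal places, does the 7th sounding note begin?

1. 0.0ms @ 0 + 150.376ms (2/7)
2. 150.376ms @ 2/7 + 150.376ms (2/7)
3. 300.752ms @ 4/7 + 150.376ms (2/7)
4. 451.128ms @ 6/7 + 150.376ms (2/7)
5. 601.504ms @ 8/7 + 150.376ms (2/7)
6. 751.88ms @ 10/7 + 300.752ms (4/7)
7. 1052.632ms @ 2 + 210.526ms (2/5)
8. 1263.158ms @ 12/5 + 315.789ms (3/5)
9. 1578.947ms @ 3 + 105.263ms (1/5)
10. 1684.211ms @ 16/5 + 210.526ms (2/5)
11. 1894.737ms @ 18/5 + 210.526ms (2/5)

note 7 onset = 2b = 1052.632ms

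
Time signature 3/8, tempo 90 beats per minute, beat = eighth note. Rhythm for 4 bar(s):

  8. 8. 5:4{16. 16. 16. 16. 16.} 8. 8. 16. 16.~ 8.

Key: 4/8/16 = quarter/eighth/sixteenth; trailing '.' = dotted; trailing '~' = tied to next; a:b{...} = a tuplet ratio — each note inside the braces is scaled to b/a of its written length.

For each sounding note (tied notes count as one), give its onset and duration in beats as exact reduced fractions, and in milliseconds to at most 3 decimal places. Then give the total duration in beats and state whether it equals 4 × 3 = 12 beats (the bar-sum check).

1) 0.0ms=0b +1000.0ms=3/2b
2) 1000.0ms=3/2b +1000.0ms=3/2b
3) 2000.0ms=3b +400.0ms=3/5b
4) 2400.0ms=18/5b +400.0ms=3/5b
5) 2800.0ms=21/5b +400.0ms=3/5b
6) 3200.0ms=24/5b +400.0ms=3/5b
7) 3600.0ms=27/5b +400.0ms=3/5b
8) 4000.0ms=6b +1000.0ms=3/2b
9) 5000.0ms=15/2b +1000.0ms=3/2b
10) 6000.0ms=9b +500.0ms=3/4b
11) 6500.0ms=39/4b +1500.0ms=9/4b
Σ=12b of 12 (90bpm 3/8) — PASS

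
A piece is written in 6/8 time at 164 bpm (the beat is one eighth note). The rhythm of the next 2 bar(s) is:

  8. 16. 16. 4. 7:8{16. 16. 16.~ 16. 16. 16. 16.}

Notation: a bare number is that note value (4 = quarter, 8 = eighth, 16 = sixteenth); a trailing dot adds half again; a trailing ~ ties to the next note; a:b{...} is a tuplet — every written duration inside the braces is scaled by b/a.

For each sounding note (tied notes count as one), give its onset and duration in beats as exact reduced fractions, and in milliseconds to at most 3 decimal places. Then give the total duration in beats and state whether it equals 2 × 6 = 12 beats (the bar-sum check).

1) 0.0ms=0b +548.78ms=3/2b
2) 548.78ms=3/2b +274.39ms=3/4b
3) 823.171ms=9/4b +274.39ms=3/4b
4) 1097.561ms=3b +1097.561ms=3b
5) 2195.122ms=6b +313.589ms=6/7b
6) 2508.711ms=48/7b +313.589ms=6/7b
7) 2822.3ms=54/7b +627.178ms=12/7b
8) 3449.477ms=66/7b +313.589ms=6/7b
9) 3763.066ms=72/7b +313.589ms=6/7b
10) 4076.655ms=78/7b +313.589ms=6/7b
Σ=12b of 12 (164bpm 6/8) — PASS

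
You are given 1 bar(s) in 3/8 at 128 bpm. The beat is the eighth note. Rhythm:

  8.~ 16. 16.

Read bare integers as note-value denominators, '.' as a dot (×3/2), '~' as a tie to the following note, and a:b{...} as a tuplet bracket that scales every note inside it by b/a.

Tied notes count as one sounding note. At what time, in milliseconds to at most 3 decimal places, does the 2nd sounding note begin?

1. 0.0ms @ 0 + 1054.688ms (9/4)
2. 1054.688ms @ 9/4 + 351.562ms (3/4)

note 2 onset = 9/4b = 1054.688ms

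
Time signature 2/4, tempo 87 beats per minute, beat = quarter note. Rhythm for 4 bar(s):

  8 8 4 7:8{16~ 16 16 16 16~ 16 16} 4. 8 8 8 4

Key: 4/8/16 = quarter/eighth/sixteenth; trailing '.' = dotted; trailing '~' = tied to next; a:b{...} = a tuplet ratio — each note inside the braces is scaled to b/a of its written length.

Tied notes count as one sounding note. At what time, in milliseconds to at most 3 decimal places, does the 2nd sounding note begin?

1. 0.0ms @ 0 + 344.828ms (1/2)
2. 344.828ms @ 1/2 + 344.828ms (1/2)
3. 689.655ms @ 1 + 689.655ms (1)
4. 1379.31ms @ 2 + 394.089ms (4/7)
5. 1773.399ms @ 18/7 + 197.044ms (2/7)
6. 1970.443ms @ 20/7 + 197.044ms (2/7)
7. 2167.488ms @ 22/7 + 394.089ms (4/7)
8. 2561.576ms @ 26/7 + 197.044ms (2/7)
9. 2758.621ms @ 4 + 1034.483ms (3/2)
10. 3793.103ms @ 11/2 + 344.828ms (1/2)
11. 4137.931ms @ 6 + 344.828ms (1/2)
12. 4482.759ms @ 13/2 + 344.828ms (1/2)
13. 4827.586ms @ 7 + 689.655ms (1)

note 2 onset = 1/2b = 344.828ms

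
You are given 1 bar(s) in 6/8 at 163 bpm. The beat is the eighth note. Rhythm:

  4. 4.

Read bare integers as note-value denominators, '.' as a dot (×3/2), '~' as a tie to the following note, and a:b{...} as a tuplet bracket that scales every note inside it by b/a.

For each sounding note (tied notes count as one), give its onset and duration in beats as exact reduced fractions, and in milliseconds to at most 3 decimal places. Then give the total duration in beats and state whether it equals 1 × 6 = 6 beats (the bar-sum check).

1) 0.0ms=0b +1104.294ms=3b
2) 1104.294ms=3b +1104.294ms=3b
Σ=6b of 6 (163bpm 6/8) — PASS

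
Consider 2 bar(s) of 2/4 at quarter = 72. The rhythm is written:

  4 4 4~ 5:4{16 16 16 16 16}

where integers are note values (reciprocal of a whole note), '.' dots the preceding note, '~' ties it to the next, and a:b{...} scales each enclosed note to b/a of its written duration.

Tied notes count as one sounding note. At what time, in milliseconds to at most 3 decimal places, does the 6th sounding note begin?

note 6 onset = 18/5b = 3000.0ms

1. 0.0ms @ 0 + 833.333ms (1)
2. 833.333ms @ 1 + 833.333ms (1)
3. 1666.667ms @ 2 + 1000.0ms (6/5)
4. 2666.667ms @ 16/5 + 166.667ms (1/5)
5. 2833.333ms @ 17/5 + 166.667ms (1/5)
6. 3000.0ms @ 18/5 + 166.667ms (1/5)
7. 3166.667ms @ 19/5 + 166.667ms (1/5)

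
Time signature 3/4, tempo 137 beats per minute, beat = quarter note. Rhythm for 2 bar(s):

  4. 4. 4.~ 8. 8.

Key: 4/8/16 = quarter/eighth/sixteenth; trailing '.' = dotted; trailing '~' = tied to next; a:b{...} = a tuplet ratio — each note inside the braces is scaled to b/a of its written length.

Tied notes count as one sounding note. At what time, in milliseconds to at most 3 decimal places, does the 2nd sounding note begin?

1. 0.0ms @ 0 + 656.934ms (3/2)
2. 656.934ms @ 3/2 + 656.934ms (3/2)
3. 1313.869ms @ 3 + 985.401ms (9/4)
4. 2299.27ms @ 21/4 + 328.467ms (3/4)

note 2 onset = 3/2b = 656.934ms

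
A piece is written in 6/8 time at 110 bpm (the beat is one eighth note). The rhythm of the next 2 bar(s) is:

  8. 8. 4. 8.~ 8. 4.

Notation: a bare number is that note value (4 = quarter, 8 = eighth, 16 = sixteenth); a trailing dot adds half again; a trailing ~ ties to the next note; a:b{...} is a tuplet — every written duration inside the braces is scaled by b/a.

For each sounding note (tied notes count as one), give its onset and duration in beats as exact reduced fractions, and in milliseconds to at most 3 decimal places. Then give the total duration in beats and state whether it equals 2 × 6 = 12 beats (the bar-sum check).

1) 0.0ms=0b +818.182ms=3/2b
2) 818.182ms=3/2b +818.182ms=3/2b
3) 1636.364ms=3b +1636.364ms=3b
4) 3272.727ms=6b +1636.364ms=3b
5) 4909.091ms=9b +1636.364ms=3b
Σ=12b of 12 (110bpm 6/8) — PASS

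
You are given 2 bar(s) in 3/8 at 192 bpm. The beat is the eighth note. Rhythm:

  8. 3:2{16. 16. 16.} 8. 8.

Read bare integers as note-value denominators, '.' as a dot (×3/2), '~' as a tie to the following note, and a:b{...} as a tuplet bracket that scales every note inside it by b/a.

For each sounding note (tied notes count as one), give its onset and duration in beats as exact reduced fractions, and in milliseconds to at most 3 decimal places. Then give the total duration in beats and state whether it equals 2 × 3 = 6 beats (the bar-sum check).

1) 0.0ms=0b +468.75ms=3/2b
2) 468.75ms=3/2b +156.25ms=1/2b
3) 625.0ms=2b +156.25ms=1/2b
4) 781.25ms=5/2b +156.25ms=1/2b
5) 937.5ms=3b +468.75ms=3/2b
6) 1406.25ms=9/2b +468.75ms=3/2b
Σ=6b of 6 (192bpm 3/8) — PASS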